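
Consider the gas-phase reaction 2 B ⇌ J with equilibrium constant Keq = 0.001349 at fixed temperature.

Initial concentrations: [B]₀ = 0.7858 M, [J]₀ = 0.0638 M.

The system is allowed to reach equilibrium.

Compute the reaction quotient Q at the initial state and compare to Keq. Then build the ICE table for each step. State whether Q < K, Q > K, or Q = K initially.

Q₀ = 0.1033; Q > K (proceeds reverse)

Q₀ = 0.1033 vs Keq = 0.001349 ⇒ Q>K, reverse
Step 1:
                   B          J
  init        0.7858     0.0638
  Δ           0.1254   -0.06268
  eq          0.9112    0.00112
  solve Keq expr → x = -0.06268; check Q = 0.001349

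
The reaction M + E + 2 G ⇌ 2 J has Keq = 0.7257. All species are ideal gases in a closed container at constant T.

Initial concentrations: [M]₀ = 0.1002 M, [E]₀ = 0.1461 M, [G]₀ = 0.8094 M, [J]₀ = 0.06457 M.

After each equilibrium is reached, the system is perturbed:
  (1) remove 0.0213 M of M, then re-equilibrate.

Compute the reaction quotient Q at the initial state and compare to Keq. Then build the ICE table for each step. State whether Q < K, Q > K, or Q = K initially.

Q₀ = 0.4347 vs Keq = 0.7257 ⇒ Q<K, forward
Step 1:
                  M         E         G         J
  Initial    0.1002    0.1461    0.8094   0.06457
  Change  -0.006508 -0.006508  -0.01302   0.01302
  Equil     0.09369    0.1396    0.7964   0.07759
  solve Keq expr → x = 0.006508; check Q = 0.7257
Then remove 0.0213 M of M.
Step 2:
                  M         E         G         J
  Initial   0.07239    0.1396    0.7964   0.07759
  Change   0.003247  0.003247  0.006493 -0.006493
  Equil     0.07564    0.1428    0.8029   0.07109
  solve Keq expr → x = -0.003247; check Q = 0.7257

Q₀ = 0.4347; Q < K (proceeds forward)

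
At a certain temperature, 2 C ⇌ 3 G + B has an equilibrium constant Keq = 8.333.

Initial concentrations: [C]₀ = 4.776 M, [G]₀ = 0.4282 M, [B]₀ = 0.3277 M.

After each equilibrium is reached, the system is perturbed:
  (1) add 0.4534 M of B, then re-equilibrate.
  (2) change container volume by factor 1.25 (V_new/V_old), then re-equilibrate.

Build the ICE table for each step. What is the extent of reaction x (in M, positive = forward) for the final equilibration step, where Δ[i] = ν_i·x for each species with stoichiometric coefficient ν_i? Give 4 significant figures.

x = 0.07774 M

Q₀ = 0.001128 vs Keq = 8.333 ⇒ Q<K, forward
Step 1:
                  C         G         B
  I           4.776    0.4282    0.3277
  C          -2.076     3.115     1.038
  E             2.7     3.543     1.366
  solve Keq expr → x = 1.038; check Q = 8.333
Then add 0.4534 M of B.
Step 2:
                  C         G         B
  I             2.7     3.543     1.819
  C          0.1242   -0.1862  -0.06208
  E           2.824     3.356     1.757
  solve Keq expr → x = -0.06208; check Q = 8.333
Then change container volume by factor 1.25 (V_new/V_old).
Step 3:
                  C         G         B
  I           2.259     2.685     1.406
  C         -0.1555    0.2332   0.07774
  E           2.104     2.918     1.483
  solve Keq expr → x = 0.07774; check Q = 8.333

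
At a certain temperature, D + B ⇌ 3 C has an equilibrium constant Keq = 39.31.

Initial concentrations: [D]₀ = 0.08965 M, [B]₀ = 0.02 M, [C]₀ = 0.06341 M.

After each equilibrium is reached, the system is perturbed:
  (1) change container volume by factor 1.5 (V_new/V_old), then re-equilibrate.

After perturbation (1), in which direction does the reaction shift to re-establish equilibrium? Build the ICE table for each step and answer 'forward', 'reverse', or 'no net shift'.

Q₀ = 0.1422 vs Keq = 39.31 ⇒ Q<K, forward
Step 1:
                   D          B          C
  init       0.08965       0.02    0.06341
  Δ         -0.01935   -0.01935    0.05805
  eq          0.0703 6.4848e-04     0.1215
  solve Keq expr → x = 0.01935; check Q = 39.31
Then change container volume by factor 1.5 (V_new/V_old).
Step 2:
                   D          B          C
  init       0.04687 4.3232e-04    0.08098
  Δ       -1.3877e-04 -1.3877e-04 4.1631e-04
  eq         0.04673 2.9355e-04    0.08139
  solve Keq expr → x = 1.3877e-04; check Q = 39.31

Direction: forward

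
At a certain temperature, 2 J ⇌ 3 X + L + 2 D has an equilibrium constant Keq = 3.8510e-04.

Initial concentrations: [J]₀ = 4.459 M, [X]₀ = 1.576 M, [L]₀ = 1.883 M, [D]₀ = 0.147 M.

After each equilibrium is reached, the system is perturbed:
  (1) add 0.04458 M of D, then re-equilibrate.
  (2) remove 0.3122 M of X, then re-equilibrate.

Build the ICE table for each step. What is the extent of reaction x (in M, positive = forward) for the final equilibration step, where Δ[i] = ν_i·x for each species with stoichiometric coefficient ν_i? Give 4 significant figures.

x = 0.008928 M

Q₀ = 0.008011 vs Keq = 3.8510e-04 ⇒ Q>K, reverse
Step 1:
                    J           X           L           D
  Initial       4.459       1.576       1.883       0.147
  Change       0.1076     -0.1614    -0.05381     -0.1076
  Equil         4.567       1.415       1.829     0.03938
  solve Keq expr → x = -0.05381; check Q = 3.8510e-04
Then add 0.04458 M of D.
Step 2:
                    J           X           L           D
  Initial       4.567       1.415       1.829     0.08396
  Change      0.04123    -0.06184    -0.02061    -0.04123
  Equil         4.608       1.353       1.809     0.04274
  solve Keq expr → x = -0.02061; check Q = 3.8510e-04
Then remove 0.3122 M of X.
Step 3:
                    J           X           L           D
  Initial       4.608       1.041       1.809     0.04274
  Change     -0.01786     0.02678    0.008928     0.01786
  Equil          4.59       1.067       1.818     0.06059
  solve Keq expr → x = 0.008928; check Q = 3.8510e-04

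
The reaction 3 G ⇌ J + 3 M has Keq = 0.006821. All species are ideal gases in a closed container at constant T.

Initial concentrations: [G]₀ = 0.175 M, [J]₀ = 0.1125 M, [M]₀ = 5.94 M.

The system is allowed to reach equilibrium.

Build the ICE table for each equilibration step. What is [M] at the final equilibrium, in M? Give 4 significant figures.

Q₀ = 4399 vs Keq = 0.006821 ⇒ Q>K, reverse
Step 1:
                    G           J           M
  init          0.175      0.1125        5.94
  Δ            0.3375     -0.1125     -0.3375
  eq           0.5125  5.2208e-06       5.603
  solve Keq expr → x = -0.1125; check Q = 0.006821

[M]_eq = 5.603 M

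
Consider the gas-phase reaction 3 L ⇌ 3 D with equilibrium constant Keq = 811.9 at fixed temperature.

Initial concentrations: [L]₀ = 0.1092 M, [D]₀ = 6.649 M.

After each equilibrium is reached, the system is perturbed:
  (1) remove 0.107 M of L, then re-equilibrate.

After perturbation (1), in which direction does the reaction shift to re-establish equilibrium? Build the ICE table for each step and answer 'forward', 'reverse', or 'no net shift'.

Direction: reverse

Q₀ = 2.2574e+05 vs Keq = 811.9 ⇒ Q>K, reverse
Step 1:
                    L           D
  I            0.1092       6.649
  C            0.5451     -0.5451
  E            0.6543       6.104
  solve Keq expr → x = -0.1817; check Q = 811.9
Then remove 0.107 M of L.
Step 2:
                    L           D
  I            0.5473       6.104
  C           0.09664    -0.09664
  E            0.6439       6.007
  solve Keq expr → x = -0.03221; check Q = 811.9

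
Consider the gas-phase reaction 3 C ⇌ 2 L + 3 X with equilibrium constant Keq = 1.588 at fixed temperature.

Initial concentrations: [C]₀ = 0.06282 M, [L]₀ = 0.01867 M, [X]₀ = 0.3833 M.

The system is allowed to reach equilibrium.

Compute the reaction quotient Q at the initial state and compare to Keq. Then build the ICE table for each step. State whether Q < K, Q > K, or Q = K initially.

Q₀ = 0.07918 vs Keq = 1.588 ⇒ Q<K, forward
Step 1:
                    C           L           X
  init        0.06282     0.01867      0.3833
  Δ          -0.02509     0.01672     0.02509
  eq          0.03773     0.03539      0.4084
  solve Keq expr → x = 0.008362; check Q = 1.588

Q₀ = 0.07918; Q < K (proceeds forward)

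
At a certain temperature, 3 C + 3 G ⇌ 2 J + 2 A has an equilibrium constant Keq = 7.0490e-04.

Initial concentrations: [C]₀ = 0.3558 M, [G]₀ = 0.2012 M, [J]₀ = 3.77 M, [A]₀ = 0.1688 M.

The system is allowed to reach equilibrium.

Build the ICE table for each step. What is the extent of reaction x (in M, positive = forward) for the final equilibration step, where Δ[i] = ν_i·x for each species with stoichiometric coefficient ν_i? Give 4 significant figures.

x = -0.08387 M

Q₀ = 1104 vs Keq = 7.0490e-04 ⇒ Q>K, reverse
Step 1:
                   C          G          J          A
  I           0.3558     0.2012       3.77     0.1688
  C           0.2516     0.2516    -0.1677    -0.1677
  E           0.6074     0.4528      3.602   0.001063
  solve Keq expr → x = -0.08387; check Q = 7.0490e-04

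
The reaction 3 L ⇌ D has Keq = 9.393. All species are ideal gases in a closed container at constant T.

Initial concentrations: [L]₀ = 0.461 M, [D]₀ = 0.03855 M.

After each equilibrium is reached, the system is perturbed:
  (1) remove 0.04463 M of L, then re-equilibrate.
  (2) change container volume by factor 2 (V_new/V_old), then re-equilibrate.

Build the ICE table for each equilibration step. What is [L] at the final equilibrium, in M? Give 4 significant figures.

Q₀ = 0.3935 vs Keq = 9.393 ⇒ Q<K, forward
Step 1:
                    L           D
  I             0.461     0.03855
  C           -0.2303     0.07677
  E            0.2307      0.1153
  solve Keq expr → x = 0.07677; check Q = 9.393
Then remove 0.04463 M of L.
Step 2:
                    L           D
  I            0.1861      0.1153
  C           0.03627    -0.01209
  E            0.2223      0.1032
  solve Keq expr → x = -0.01209; check Q = 9.393
Then change container volume by factor 2 (V_new/V_old).
Step 3:
                    L           D
  I            0.1112     0.05161
  C           0.04582    -0.01527
  E             0.157     0.03634
  solve Keq expr → x = -0.01527; check Q = 9.393

[L]_eq = 0.157 M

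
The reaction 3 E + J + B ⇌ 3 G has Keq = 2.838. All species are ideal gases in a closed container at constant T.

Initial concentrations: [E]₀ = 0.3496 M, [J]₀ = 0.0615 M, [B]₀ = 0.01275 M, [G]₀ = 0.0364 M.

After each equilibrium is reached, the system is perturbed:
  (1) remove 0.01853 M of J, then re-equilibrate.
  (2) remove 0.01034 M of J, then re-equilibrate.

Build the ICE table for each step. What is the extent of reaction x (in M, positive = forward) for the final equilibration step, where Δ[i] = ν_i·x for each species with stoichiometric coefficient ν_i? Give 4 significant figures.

x = -7.4900e-04 M

Q₀ = 1.439 vs Keq = 2.838 ⇒ Q<K, forward
Step 1:
                  E         J         B         G
  I          0.3496    0.0615   0.01275    0.0364
  C       -0.005703 -0.001901 -0.001901  0.005703
  E          0.3439    0.0596   0.01085    0.0421
  solve Keq expr → x = 0.001901; check Q = 2.838
Then remove 0.01853 M of J.
Step 2:
                  E         J         B         G
  I          0.3439   0.04107   0.01085    0.0421
  C        0.003102  0.001034  0.001034 -0.003102
  E           0.347    0.0421   0.01188     0.039
  solve Keq expr → x = -0.001034; check Q = 2.838
Then remove 0.01034 M of J.
Step 3:
                  E         J         B         G
  I           0.347   0.03176   0.01188     0.039
  C        0.002247 7.4900e-04 7.4900e-04 -0.002247
  E          0.3492   0.03251   0.01263   0.03675
  solve Keq expr → x = -7.4900e-04; check Q = 2.838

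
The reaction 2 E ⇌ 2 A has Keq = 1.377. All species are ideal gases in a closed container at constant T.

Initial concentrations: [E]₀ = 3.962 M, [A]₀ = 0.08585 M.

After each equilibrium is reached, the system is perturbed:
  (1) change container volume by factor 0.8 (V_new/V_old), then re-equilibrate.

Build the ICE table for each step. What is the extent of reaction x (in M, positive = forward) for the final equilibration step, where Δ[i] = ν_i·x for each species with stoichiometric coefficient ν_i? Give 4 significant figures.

Q₀ = 4.6952e-04 vs Keq = 1.377 ⇒ Q<K, forward
Step 1:
                    E           A
  Initial       3.962     0.08585
  Change         -2.1         2.1
  Equil         1.862       2.185
  solve Keq expr → x = 1.05; check Q = 1.377
Then change container volume by factor 0.8 (V_new/V_old).
Step 2:
                    E           A
  Initial       2.328       2.732
  Change            0           0
  Equil         2.328       2.732
  solve Keq expr → x = 0; check Q = 1.377

x = 0 M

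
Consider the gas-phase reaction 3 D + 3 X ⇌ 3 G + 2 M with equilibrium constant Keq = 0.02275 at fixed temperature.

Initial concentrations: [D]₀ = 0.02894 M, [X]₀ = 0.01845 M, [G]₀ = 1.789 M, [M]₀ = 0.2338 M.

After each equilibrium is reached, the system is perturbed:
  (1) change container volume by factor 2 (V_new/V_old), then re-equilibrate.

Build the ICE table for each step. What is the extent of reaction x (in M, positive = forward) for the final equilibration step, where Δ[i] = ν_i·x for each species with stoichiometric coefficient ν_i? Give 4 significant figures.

x = -3.0372e-04 M

Q₀ = 2.0561e+09 vs Keq = 0.02275 ⇒ Q>K, reverse
Step 1:
                  D         X         G         M
  I         0.02894   0.01845     1.789    0.2338
  C          0.3442    0.3442   -0.3442   -0.2295
  E          0.3732    0.3627     1.445  0.004324
  solve Keq expr → x = -0.1147; check Q = 0.02275
Then change container volume by factor 2 (V_new/V_old).
Step 2:
                  D         X         G         M
  I          0.1866    0.1813    0.7224  0.002162
  C       9.1117e-04 9.1117e-04 -9.1117e-04 -6.0745e-04
  E          0.1875    0.1822    0.7215  0.001555
  solve Keq expr → x = -3.0372e-04; check Q = 0.02275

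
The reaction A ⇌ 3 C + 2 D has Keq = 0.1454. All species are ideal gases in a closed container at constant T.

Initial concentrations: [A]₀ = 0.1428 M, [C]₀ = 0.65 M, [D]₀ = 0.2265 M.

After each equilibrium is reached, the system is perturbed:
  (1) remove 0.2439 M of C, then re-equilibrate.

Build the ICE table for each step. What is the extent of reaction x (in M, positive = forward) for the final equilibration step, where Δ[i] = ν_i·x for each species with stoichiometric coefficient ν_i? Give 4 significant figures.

x = 0.03194 M

Q₀ = 0.09866 vs Keq = 0.1454 ⇒ Q<K, forward
Step 1:
                  A         C         D
  Initial    0.1428      0.65    0.2265
  Change   -0.01029   0.03086   0.02057
  Equil      0.1325    0.6809    0.2471
  solve Keq expr → x = 0.01029; check Q = 0.1454
Then remove 0.2439 M of C.
Step 2:
                  A         C         D
  Initial    0.1325     0.437    0.2471
  Change   -0.03194   0.09582   0.06388
  Equil      0.1006    0.5328     0.311
  solve Keq expr → x = 0.03194; check Q = 0.1454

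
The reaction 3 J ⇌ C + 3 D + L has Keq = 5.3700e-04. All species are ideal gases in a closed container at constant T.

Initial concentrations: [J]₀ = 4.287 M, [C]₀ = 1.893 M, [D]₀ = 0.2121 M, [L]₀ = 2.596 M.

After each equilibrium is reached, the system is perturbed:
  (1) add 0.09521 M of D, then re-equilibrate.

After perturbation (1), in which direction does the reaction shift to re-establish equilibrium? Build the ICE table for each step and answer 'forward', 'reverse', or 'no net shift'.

Q₀ = 5.9514e-04 vs Keq = 5.3700e-04 ⇒ Q>K, reverse
Step 1:
                  J         C         D         L
  init        4.287     1.893    0.2121     2.596
  Δ        0.006685 -0.002228 -0.006685 -0.002228
  eq          4.294     1.891    0.2054     2.594
  solve Keq expr → x = -0.002228; check Q = 5.3700e-04
Then add 0.09521 M of D.
Step 2:
                  J         C         D         L
  init        4.294     1.891    0.3006     2.594
  Δ         0.08903  -0.02968  -0.08903  -0.02968
  eq          4.383     1.861    0.2116     2.564
  solve Keq expr → x = -0.02968; check Q = 5.3700e-04

Direction: reverse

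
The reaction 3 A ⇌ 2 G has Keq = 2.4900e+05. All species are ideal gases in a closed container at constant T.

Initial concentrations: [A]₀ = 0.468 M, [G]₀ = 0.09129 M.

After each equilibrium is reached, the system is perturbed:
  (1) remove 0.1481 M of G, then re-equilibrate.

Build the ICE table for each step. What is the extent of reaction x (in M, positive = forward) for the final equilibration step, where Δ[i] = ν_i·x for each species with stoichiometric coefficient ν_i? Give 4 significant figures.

Q₀ = 0.0813 vs Keq = 2.4900e+05 ⇒ Q<K, forward
Step 1:
                   A          G
  init         0.468    0.09129
  Δ          -0.4594     0.3063
  eq        0.008594     0.3976
  solve Keq expr → x = 0.1531; check Q = 2.4900e+05
Then remove 0.1481 M of G.
Step 2:
                   A          G
  init      0.008594     0.2495
  Δ         -0.00227   0.001513
  eq        0.006324      0.251
  solve Keq expr → x = 7.5658e-04; check Q = 2.4900e+05

x = 7.5658e-04 M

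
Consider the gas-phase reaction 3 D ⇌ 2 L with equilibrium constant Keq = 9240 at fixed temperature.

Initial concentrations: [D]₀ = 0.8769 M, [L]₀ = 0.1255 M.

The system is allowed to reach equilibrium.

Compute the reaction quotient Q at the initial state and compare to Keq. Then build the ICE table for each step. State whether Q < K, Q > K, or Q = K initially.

Q₀ = 0.02336 vs Keq = 9240 ⇒ Q<K, forward
Step 1:
                  D         L
  Initial    0.8769    0.1255
  Change    -0.8399    0.5599
  Equil     0.03705    0.6854
  solve Keq expr → x = 0.28; check Q = 9240

Q₀ = 0.02336; Q < K (proceeds forward)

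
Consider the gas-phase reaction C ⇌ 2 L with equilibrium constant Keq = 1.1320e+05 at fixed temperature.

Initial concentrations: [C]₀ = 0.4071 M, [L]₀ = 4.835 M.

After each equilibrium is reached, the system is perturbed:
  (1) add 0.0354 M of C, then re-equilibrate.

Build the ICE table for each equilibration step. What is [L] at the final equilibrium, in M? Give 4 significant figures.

[L]_eq = 5.719 M

Q₀ = 57.42 vs Keq = 1.1320e+05 ⇒ Q<K, forward
Step 1:
                   C          L
  init        0.4071      4.835
  Δ          -0.4068     0.8136
  eq      2.8186e-04      5.649
  solve Keq expr → x = 0.4068; check Q = 1.1320e+05
Then add 0.0354 M of C.
Step 2:
                   C          L
  init       0.03568      5.649
  Δ         -0.03539    0.07079
  eq      2.8897e-04      5.719
  solve Keq expr → x = 0.03539; check Q = 1.1320e+05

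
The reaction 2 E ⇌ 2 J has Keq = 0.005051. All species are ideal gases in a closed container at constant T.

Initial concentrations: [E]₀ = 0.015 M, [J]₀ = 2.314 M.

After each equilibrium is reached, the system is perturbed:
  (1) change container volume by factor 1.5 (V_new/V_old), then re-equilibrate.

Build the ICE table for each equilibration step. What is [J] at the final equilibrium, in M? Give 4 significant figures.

[J]_eq = 0.103 M

Q₀ = 2.3798e+04 vs Keq = 0.005051 ⇒ Q>K, reverse
Step 1:
                   E          J
  I            0.015      2.314
  C            2.159     -2.159
  E            2.174     0.1545
  solve Keq expr → x = -1.08; check Q = 0.005051
Then change container volume by factor 1.5 (V_new/V_old).
Step 2:
                   E          J
  I             1.45      0.103
  C                0          0
  E             1.45      0.103
  solve Keq expr → x = 0; check Q = 0.005051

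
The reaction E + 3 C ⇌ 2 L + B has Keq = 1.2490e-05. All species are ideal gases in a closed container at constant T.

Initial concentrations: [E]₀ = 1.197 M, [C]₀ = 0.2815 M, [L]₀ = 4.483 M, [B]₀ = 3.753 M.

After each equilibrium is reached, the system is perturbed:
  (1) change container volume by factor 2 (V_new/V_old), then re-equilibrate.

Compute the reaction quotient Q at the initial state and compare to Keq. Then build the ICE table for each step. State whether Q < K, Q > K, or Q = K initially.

Q₀ = 2825 vs Keq = 1.2490e-05 ⇒ Q>K, reverse
Step 1:
                   E          C          L          B
  Initial      1.197     0.2815      4.483      3.753
  Change       2.195      6.584     -4.389     -2.195
  Equil        3.392      6.865    0.09379      1.558
  solve Keq expr → x = -2.195; check Q = 1.2490e-05
Then change container volume by factor 2 (V_new/V_old).
Step 2:
                   E          C          L          B
  Initial      1.696      3.433    0.04689     0.7792
  Change    0.006619    0.01986   -0.01324  -0.006619
  Equil        1.702      3.453    0.03365     0.7726
  solve Keq expr → x = -0.006619; check Q = 1.2490e-05

Q₀ = 2825; Q > K (proceeds reverse)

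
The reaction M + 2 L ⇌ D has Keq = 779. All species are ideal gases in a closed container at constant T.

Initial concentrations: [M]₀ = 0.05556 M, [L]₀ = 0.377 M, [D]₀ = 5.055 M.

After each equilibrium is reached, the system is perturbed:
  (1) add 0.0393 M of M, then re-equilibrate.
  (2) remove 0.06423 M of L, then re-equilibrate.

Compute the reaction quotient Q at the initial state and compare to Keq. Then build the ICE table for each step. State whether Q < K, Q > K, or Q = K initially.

Q₀ = 640.1 vs Keq = 779 ⇒ Q<K, forward
Step 1:
                   M          L          D
  init       0.05556      0.377      5.055
  Δ        -0.006514   -0.01303   0.006514
  eq         0.04905      0.364      5.062
  solve Keq expr → x = 0.006514; check Q = 779
Then add 0.0393 M of M.
Step 2:
                   M          L          D
  init       0.08835      0.364      5.062
  Δ         -0.02343   -0.04687    0.02343
  eq         0.06491     0.3171      5.085
  solve Keq expr → x = 0.02343; check Q = 779
Then remove 0.06423 M of L.
Step 3:
                   M          L          D
  init       0.06491     0.2529      5.085
  Δ          0.01566    0.03132   -0.01566
  eq         0.08057     0.2842      5.069
  solve Keq expr → x = -0.01566; check Q = 779

Q₀ = 640.1; Q < K (proceeds forward)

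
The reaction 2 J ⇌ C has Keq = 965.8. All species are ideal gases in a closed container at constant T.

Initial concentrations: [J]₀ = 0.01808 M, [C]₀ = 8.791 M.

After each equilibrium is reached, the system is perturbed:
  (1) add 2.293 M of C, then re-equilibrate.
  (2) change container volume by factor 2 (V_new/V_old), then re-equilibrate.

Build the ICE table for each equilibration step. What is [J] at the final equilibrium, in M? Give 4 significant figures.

Q₀ = 2.6893e+04 vs Keq = 965.8 ⇒ Q>K, reverse
Step 1:
                    J           C
  init        0.01808       8.791
  Δ           0.07712    -0.03856
  eq           0.0952       8.752
  solve Keq expr → x = -0.03856; check Q = 965.8
Then add 2.293 M of C.
Step 2:
                    J           C
  init         0.0952       11.05
  Δ           0.01172   -0.005859
  eq           0.1069       11.04
  solve Keq expr → x = -0.005859; check Q = 965.8
Then change container volume by factor 2 (V_new/V_old).
Step 3:
                    J           C
  init        0.05346        5.52
  Δ           0.02207    -0.01103
  eq          0.07552       5.509
  solve Keq expr → x = -0.01103; check Q = 965.8

[J]_eq = 0.07552 M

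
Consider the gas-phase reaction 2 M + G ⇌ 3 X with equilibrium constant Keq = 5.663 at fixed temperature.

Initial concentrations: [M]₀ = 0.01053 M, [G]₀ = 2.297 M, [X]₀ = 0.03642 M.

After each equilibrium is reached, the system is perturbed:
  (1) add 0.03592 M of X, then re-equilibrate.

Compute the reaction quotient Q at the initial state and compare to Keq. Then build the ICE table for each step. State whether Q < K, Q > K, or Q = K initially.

Q₀ = 0.1897; Q < K (proceeds forward)

Q₀ = 0.1897 vs Keq = 5.663 ⇒ Q<K, forward
Step 1:
                    M           G           X
  I           0.01053       2.297     0.03642
  C         -0.007625   -0.003812     0.01144
  E          0.002905       2.293     0.04786
  solve Keq expr → x = 0.003812; check Q = 5.663
Then add 0.03592 M of X.
Step 2:
                    M           G           X
  I          0.002905       2.293     0.08378
  C          0.003244    0.001622   -0.004866
  E          0.006149       2.295     0.07891
  solve Keq expr → x = -0.001622; check Q = 5.663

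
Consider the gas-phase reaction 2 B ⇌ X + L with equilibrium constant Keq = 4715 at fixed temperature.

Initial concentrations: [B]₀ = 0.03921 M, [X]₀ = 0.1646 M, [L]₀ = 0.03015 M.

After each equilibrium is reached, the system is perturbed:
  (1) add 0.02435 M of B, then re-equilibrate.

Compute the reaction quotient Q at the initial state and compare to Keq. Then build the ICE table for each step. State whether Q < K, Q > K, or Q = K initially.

Q₀ = 3.228 vs Keq = 4715 ⇒ Q<K, forward
Step 1:
                    B           X           L
  I           0.03921      0.1646     0.03015
  C          -0.03783     0.01891     0.01891
  E          0.001382      0.1835     0.04906
  solve Keq expr → x = 0.01891; check Q = 4715
Then add 0.02435 M of B.
Step 2:
                    B           X           L
  I           0.02573      0.1835     0.04906
  C          -0.02414     0.01207     0.01207
  E          0.001592      0.1956     0.06113
  solve Keq expr → x = 0.01207; check Q = 4715

Q₀ = 3.228; Q < K (proceeds forward)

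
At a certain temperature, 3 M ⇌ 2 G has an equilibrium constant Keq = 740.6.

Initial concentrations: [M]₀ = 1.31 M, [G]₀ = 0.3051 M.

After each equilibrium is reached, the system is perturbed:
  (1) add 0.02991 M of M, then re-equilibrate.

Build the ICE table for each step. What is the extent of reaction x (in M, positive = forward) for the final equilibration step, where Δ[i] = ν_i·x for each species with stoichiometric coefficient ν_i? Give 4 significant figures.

Q₀ = 0.04141 vs Keq = 740.6 ⇒ Q<K, forward
Step 1:
                   M          G
  Initial       1.31     0.3051
  Change      -1.192     0.7948
  Equil       0.1178        1.1
  solve Keq expr → x = 0.3974; check Q = 740.6
Then add 0.02991 M of M.
Step 2:
                   M          G
  Initial     0.1477        1.1
  Change    -0.02855    0.01904
  Equil       0.1191      1.119
  solve Keq expr → x = 0.009518; check Q = 740.6

x = 0.009518 M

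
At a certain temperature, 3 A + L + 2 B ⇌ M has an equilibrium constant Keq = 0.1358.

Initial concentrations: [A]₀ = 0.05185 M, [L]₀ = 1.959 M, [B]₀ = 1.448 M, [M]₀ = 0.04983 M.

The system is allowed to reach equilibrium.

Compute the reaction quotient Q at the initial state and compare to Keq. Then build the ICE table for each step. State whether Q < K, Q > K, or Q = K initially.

Q₀ = 87.03; Q > K (proceeds reverse)

Q₀ = 87.03 vs Keq = 0.1358 ⇒ Q>K, reverse
Step 1:
                  A         L         B         M
  I         0.05185     1.959     1.448   0.04983
  C          0.1366   0.04552   0.09104  -0.04552
  E          0.1884     2.005     1.539  0.004312
  solve Keq expr → x = -0.04552; check Q = 0.1358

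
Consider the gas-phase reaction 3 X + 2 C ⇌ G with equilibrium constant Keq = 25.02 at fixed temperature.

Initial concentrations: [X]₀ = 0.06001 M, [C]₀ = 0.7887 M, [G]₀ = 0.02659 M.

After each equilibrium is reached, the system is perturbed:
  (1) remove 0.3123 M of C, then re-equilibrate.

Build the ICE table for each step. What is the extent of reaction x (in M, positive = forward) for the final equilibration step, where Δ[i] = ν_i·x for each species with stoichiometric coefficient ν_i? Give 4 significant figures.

x = -0.005388 M

Q₀ = 197.8 vs Keq = 25.02 ⇒ Q>K, reverse
Step 1:
                   X          C          G
  init       0.06001     0.7887    0.02659
  Δ          0.03596    0.02397   -0.01199
  eq         0.09597     0.8127     0.0146
  solve Keq expr → x = -0.01199; check Q = 25.02
Then remove 0.3123 M of C.
Step 2:
                   X          C          G
  init       0.09597     0.5004     0.0146
  Δ          0.01616    0.01078  -0.005388
  eq          0.1121     0.5111   0.009216
  solve Keq expr → x = -0.005388; check Q = 25.02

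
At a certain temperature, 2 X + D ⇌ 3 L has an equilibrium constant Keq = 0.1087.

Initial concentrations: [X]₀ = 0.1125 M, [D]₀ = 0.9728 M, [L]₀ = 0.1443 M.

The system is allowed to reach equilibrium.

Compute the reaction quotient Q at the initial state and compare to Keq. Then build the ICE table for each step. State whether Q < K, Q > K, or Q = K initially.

Q₀ = 0.244 vs Keq = 0.1087 ⇒ Q>K, reverse
Step 1:
                   X          D          L
  I           0.1125     0.9728     0.1443
  C          0.01579   0.007896   -0.02369
  E           0.1283     0.9807     0.1206
  solve Keq expr → x = -0.007896; check Q = 0.1087

Q₀ = 0.244; Q > K (proceeds reverse)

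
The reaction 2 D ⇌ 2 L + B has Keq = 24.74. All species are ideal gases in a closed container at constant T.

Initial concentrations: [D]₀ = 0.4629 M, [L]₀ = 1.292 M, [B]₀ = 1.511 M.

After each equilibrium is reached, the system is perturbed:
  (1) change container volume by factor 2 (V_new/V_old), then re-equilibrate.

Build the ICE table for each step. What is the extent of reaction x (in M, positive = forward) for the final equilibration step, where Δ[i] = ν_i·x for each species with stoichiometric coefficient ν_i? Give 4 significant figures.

Q₀ = 11.77 vs Keq = 24.74 ⇒ Q<K, forward
Step 1:
                   D          L          B
  Initial     0.4629      1.292      1.511
  Change     -0.1101     0.1101    0.05506
  Equil       0.3528      1.402      1.566
  solve Keq expr → x = 0.05506; check Q = 24.74
Then change container volume by factor 2 (V_new/V_old).
Step 2:
                   D          L          B
  Initial     0.1764     0.7011      0.783
  Change    -0.04235    0.04235    0.02118
  Equil        0.134     0.7434     0.8042
  solve Keq expr → x = 0.02118; check Q = 24.74

x = 0.02118 M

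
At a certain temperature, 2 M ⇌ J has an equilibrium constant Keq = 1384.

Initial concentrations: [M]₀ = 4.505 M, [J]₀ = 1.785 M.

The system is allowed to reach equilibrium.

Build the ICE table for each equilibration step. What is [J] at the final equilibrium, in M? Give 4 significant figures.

[J]_eq = 4.011 M

Q₀ = 0.08795 vs Keq = 1384 ⇒ Q<K, forward
Step 1:
                    M           J
  Initial       4.505       1.785
  Change       -4.451       2.226
  Equil       0.05383       4.011
  solve Keq expr → x = 2.226; check Q = 1384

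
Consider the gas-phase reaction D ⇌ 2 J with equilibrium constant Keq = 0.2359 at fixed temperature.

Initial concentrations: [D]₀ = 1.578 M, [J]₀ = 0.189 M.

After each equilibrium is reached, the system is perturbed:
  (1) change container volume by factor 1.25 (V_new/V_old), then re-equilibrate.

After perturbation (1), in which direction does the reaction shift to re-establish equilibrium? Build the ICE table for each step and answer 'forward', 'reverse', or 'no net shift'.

Q₀ = 0.02264 vs Keq = 0.2359 ⇒ Q<K, forward
Step 1:
                  D         J
  init        1.578     0.189
  Δ         -0.1915    0.3829
  eq          1.387    0.5719
  solve Keq expr → x = 0.1915; check Q = 0.2359
Then change container volume by factor 1.25 (V_new/V_old).
Step 2:
                  D         J
  init        1.109    0.4575
  Δ         -0.0242   0.04839
  eq          1.085    0.5059
  solve Keq expr → x = 0.0242; check Q = 0.2359

Direction: forward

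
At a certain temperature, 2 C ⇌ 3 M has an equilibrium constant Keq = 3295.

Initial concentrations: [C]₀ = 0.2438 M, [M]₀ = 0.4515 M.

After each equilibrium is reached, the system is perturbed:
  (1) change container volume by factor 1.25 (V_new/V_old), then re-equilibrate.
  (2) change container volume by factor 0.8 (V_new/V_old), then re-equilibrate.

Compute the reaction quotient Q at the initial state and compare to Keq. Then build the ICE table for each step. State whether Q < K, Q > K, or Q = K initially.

Q₀ = 1.548 vs Keq = 3295 ⇒ Q<K, forward
Step 1:
                  C         M
  init       0.2438    0.4515
  Δ         -0.2314    0.3471
  eq        0.01243    0.7986
  solve Keq expr → x = 0.1157; check Q = 3295
Then change container volume by factor 1.25 (V_new/V_old).
Step 2:
                  C         M
  init     0.009945    0.6388
  Δ       -0.001018  0.001527
  eq       0.008927    0.6404
  solve Keq expr → x = 5.0902e-04; check Q = 3295
Then change container volume by factor 0.8 (V_new/V_old).
Step 3:
                  C         M
  init      0.01116    0.8005
  Δ        0.001273 -0.001909
  eq        0.01243    0.7986
  solve Keq expr → x = -6.3627e-04; check Q = 3295

Q₀ = 1.548; Q < K (proceeds forward)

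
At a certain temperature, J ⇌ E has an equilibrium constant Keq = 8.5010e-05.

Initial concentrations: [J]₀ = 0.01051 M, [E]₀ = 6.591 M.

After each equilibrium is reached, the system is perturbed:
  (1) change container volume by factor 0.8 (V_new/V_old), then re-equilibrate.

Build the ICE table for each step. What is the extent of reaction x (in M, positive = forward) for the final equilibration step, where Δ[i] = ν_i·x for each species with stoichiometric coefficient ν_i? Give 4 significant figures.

x = 0 M

Q₀ = 627.1 vs Keq = 8.5010e-05 ⇒ Q>K, reverse
Step 1:
                  J         E
  init      0.01051     6.591
  Δ            6.59     -6.59
  eq          6.601 5.6115e-04
  solve Keq expr → x = -6.59; check Q = 8.5010e-05
Then change container volume by factor 0.8 (V_new/V_old).
Step 2:
                  J         E
  init        8.251 7.0143e-04
  Δ               0         0
  eq          8.251 7.0143e-04
  solve Keq expr → x = 0; check Q = 8.5010e-05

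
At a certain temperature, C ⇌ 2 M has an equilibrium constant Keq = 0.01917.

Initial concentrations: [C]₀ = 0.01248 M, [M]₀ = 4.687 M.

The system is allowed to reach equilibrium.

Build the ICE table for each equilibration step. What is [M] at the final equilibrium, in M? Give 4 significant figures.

[M]_eq = 0.2078 M

Q₀ = 1760 vs Keq = 0.01917 ⇒ Q>K, reverse
Step 1:
                  C         M
  I         0.01248     4.687
  C            2.24    -4.479
  E           2.252    0.2078
  solve Keq expr → x = -2.24; check Q = 0.01917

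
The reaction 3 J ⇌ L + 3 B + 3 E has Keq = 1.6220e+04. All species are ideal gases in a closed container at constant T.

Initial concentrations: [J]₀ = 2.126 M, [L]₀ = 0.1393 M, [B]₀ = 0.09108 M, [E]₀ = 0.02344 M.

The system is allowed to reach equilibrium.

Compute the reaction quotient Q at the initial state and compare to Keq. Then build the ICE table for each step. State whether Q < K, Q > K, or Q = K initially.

Q₀ = 1.4106e-10 vs Keq = 1.6220e+04 ⇒ Q<K, forward
Step 1:
                   J          L          B          E
  init         2.126     0.1393    0.09108    0.02344
  Δ           -1.975     0.6583      1.975      1.975
  eq          0.1512     0.7976      2.066      1.998
  solve Keq expr → x = 0.6583; check Q = 1.6220e+04

Q₀ = 1.4106e-10; Q < K (proceeds forward)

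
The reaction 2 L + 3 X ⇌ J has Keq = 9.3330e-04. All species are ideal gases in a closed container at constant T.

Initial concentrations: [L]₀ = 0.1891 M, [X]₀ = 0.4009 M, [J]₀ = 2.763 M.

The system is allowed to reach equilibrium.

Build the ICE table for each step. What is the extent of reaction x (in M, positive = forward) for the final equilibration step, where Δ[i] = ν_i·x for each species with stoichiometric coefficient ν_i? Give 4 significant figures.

x = -1.532 M

Q₀ = 1199 vs Keq = 9.3330e-04 ⇒ Q>K, reverse
Step 1:
                    L           X           J
  init         0.1891      0.4009       2.763
  Δ             3.063       4.595      -1.532
  eq            3.253       4.996       1.231
  solve Keq expr → x = -1.532; check Q = 9.3330e-04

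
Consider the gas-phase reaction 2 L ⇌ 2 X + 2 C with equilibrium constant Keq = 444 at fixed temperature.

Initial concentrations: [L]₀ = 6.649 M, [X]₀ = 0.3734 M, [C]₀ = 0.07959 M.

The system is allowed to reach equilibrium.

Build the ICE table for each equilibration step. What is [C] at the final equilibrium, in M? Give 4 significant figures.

Q₀ = 1.9978e-05 vs Keq = 444 ⇒ Q<K, forward
Step 1:
                  L         X         C
  Initial     6.649    0.3734   0.07959
  Change     -5.235     5.235     5.235
  Equil       1.414     5.608     5.314
  solve Keq expr → x = 2.617; check Q = 444

[C]_eq = 5.314 M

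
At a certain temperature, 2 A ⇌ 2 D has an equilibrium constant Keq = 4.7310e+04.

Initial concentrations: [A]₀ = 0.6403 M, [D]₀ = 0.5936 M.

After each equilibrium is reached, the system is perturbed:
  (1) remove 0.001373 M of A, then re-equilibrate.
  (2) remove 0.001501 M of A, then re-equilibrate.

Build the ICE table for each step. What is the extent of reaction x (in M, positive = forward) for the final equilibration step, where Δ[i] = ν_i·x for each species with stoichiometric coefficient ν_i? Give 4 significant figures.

x = -7.4707e-04 M

Q₀ = 0.8595 vs Keq = 4.7310e+04 ⇒ Q<K, forward
Step 1:
                   A          D
  I           0.6403     0.5936
  C          -0.6347     0.6347
  E         0.005647      1.228
  solve Keq expr → x = 0.3173; check Q = 4.7310e+04
Then remove 0.001373 M of A.
Step 2:
                   A          D
  I         0.004274      1.228
  C         0.001367  -0.001367
  E         0.005641      1.227
  solve Keq expr → x = -6.8336e-04; check Q = 4.7310e+04
Then remove 0.001501 M of A.
Step 3:
                   A          D
  I          0.00414      1.227
  C         0.001494  -0.001494
  E         0.005634      1.225
  solve Keq expr → x = -7.4707e-04; check Q = 4.7310e+04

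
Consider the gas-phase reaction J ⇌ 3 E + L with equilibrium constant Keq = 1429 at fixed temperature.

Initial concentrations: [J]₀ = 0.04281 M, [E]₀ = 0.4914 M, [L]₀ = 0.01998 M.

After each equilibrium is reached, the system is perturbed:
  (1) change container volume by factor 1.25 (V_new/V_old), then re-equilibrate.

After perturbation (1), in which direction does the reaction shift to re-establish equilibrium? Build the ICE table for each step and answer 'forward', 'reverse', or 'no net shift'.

Direction: forward

Q₀ = 0.05538 vs Keq = 1429 ⇒ Q<K, forward
Step 1:
                    J           E           L
  I           0.04281      0.4914     0.01998
  C           -0.0428      0.1284      0.0428
  E        1.0460e-05      0.6198     0.06278
  solve Keq expr → x = 0.0428; check Q = 1429
Then change container volume by factor 1.25 (V_new/V_old).
Step 2:
                    J           E           L
  I        8.3681e-06      0.4958     0.05022
  C       -4.0830e-06  1.2249e-05  4.0830e-06
  E        4.2851e-06      0.4959     0.05023
  solve Keq expr → x = 4.0830e-06; check Q = 1429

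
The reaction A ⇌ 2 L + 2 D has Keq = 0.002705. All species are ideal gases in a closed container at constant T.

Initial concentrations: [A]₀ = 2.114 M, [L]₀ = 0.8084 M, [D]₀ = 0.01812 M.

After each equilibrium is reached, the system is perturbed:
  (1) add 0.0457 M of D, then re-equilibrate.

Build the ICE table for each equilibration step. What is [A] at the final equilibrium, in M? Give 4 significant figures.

[A]_eq = 2.101 M

Q₀ = 1.0150e-04 vs Keq = 0.002705 ⇒ Q<K, forward
Step 1:
                  A         L         D
  I           2.114    0.8084   0.01812
  C        -0.03376   0.06752   0.06752
  E            2.08    0.8759   0.08564
  solve Keq expr → x = 0.03376; check Q = 0.002705
Then add 0.0457 M of D.
Step 2:
                  A         L         D
  I            2.08    0.8759    0.1313
  C         0.02052  -0.04105  -0.04105
  E           2.101    0.8349   0.09029
  solve Keq expr → x = -0.02052; check Q = 0.002705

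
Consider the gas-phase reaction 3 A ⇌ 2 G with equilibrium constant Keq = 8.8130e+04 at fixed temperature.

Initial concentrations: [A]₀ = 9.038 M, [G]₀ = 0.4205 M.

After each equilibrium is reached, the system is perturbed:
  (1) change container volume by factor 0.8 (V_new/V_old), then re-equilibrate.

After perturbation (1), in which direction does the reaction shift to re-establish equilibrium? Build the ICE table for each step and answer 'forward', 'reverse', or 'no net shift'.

Q₀ = 2.3951e-04 vs Keq = 8.8130e+04 ⇒ Q<K, forward
Step 1:
                  A         G
  I           9.038    0.4205
  C          -8.961     5.974
  E         0.07741     6.394
  solve Keq expr → x = 2.987; check Q = 8.8130e+04
Then change container volume by factor 0.8 (V_new/V_old).
Step 2:
                  A         G
  I         0.09677     7.993
  C       -0.006902  0.004601
  E         0.08987     7.997
  solve Keq expr → x = 0.002301; check Q = 8.8130e+04

Direction: forward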